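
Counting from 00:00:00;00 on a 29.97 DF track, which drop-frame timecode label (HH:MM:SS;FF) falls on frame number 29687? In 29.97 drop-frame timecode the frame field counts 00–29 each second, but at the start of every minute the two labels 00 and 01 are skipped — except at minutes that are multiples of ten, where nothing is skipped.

Ten DF minutes hold 17982 frames, so frame 29687 lies in block 1 (frames 17982–35963) with 11705 frames into that block.
The block's first minute is 1800 frames and the rest 1798 each; 11705 frames reaches minute 6, so 1 × 18 + 6 × 2 = 30 labels have been skipped so far.
Adding those back, label number 29687 + 30 = 29717 at 30 labels/s is 990 s + 17 f = 0 h 16 min 30 s frame 17, i.e. 00:16:30;17.

00:16:30;17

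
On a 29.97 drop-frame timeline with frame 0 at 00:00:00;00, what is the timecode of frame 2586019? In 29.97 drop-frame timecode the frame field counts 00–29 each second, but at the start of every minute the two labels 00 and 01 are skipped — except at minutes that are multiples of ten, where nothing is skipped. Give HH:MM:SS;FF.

Ten DF minutes hold 17982 frames, so frame 2586019 lies in block 143 (frames 2571426–2589407) with 14593 frames into that block.
The block's first minute is 1800 frames and the rest 1798 each; 14593 frames reaches minute 8, so 143 × 18 + 8 × 2 = 2590 labels have been skipped so far.
Adding those back, label number 2586019 + 2590 = 2588609 at 30 labels/s is 86286 s + 29 f = 23 h 58 min 6 s frame 29, i.e. 23:58:06;29.

23:58:06;29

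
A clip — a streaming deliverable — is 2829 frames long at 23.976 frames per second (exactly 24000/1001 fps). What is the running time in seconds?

Running time = 2829 / (24000/1001) = 117.992875 s.

117.992875 seconds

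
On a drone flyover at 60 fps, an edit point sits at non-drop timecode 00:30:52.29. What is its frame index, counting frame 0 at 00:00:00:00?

111149

Total seconds to the label: (0 × 3600 + 30 × 60 + 52) = 1852.
Frame index = 1852 × 60 + 29 = 111149.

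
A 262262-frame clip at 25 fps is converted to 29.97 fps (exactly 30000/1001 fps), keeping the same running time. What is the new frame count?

314400 frames

Target frames = source frames × (target rate / source rate) = 262262 × (30000/1001)/(25) = 262262 × 1200/1001 = 314400.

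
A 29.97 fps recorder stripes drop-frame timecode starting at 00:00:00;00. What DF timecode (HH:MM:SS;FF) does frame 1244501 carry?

11:32:04;27

Each 10-minute DF block holds 10 × 60 × 30 − 9 × 2 = 17982 frames. 1244501 ÷ 17982 → 69 full blocks, remainder 3743.
Within the partial block the first minute is 1800 frames and each further minute 1798, so 2 further minute boundaries passed. Total skipped labels = 18 × 69 + 2 × 2 = 1246.
Non-drop label index = 1244501 + 1246 = 1245747; at 30 labels/s that is 11:32:04:27, i.e. DF 11:32:04;27.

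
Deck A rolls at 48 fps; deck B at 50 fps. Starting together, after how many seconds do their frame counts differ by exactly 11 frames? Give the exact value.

The gap grows by |50 − 48| = 2 frames per second.
Time for a 11-frame gap: 11 ÷ (2) = 5.5 s.

5.5 seconds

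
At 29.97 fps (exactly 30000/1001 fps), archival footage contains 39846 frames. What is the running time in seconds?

Running time = 39846 / (30000/1001) = 1329.5282 s.

1329.5282 seconds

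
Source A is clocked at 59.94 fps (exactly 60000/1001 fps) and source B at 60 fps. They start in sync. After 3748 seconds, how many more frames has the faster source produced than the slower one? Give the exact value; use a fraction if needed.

224880/1001 frames

A emits 60000/1001 × 3748 = 224880000/1001 frames; B emits 60 × 3748 = 224880.
Difference = 224880/1001 frames (≈ 224.6553); B is ahead of A.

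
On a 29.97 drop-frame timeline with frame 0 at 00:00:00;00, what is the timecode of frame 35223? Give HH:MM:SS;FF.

Ten DF minutes hold 17982 frames, so frame 35223 lies in block 1 (frames 17982–35963) with 17241 frames into that block.
The block's first minute is 1800 frames and the rest 1798 each; 17241 frames reaches minute 9, so 1 × 18 + 9 × 2 = 36 labels have been skipped so far.
Adding those back, label number 35223 + 36 = 35259 at 30 labels/s is 1175 s + 9 f = 0 h 19 min 35 s frame 9, i.e. 00:19:35;09.

00:19:35;09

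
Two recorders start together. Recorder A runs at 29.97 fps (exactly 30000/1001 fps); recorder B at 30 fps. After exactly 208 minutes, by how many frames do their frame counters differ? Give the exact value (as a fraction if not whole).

208 min = 12480 s.
A emits 30000/1001 × 12480 = 28800000/77 frames; B emits 30 × 12480 = 374400.
Difference = 28800/77 frames (≈ 374.0260); B is ahead of A.

28800/77 frames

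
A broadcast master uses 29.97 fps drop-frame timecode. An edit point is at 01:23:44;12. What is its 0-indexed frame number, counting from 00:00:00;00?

150582

Complete 10-minute blocks: 8, each 17982 frames → 143856.
Remaining 3 whole minutes in the current block: 1800 + 2 × 1798 = 5396 frames.
Within the current minute: 44 × 30 + 12 − 2 = 1330 (labels ;00/;01 skipped at this minute). Total = 143856 + 5396 + 1330 = 150582.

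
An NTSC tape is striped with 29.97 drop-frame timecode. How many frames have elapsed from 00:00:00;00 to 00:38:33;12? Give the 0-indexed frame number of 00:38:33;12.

69332

As if non-drop at 30 labels/s: (0 × 3600 + 38 × 60 + 33) × 30 + 12 = 69402.
Minute boundaries passed: 38; those not divisible by 10: 38 − 3 = 35; dropped labels = 2 × 35 = 70.
Actual frame index = 69402 − 70 = 69332.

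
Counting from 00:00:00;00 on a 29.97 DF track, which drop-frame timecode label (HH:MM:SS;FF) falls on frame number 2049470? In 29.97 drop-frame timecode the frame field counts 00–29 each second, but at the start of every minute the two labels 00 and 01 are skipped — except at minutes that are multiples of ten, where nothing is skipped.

Ten DF minutes hold 17982 frames, so frame 2049470 lies in block 113 (frames 2031966–2049947) with 17504 frames into that block.
The block's first minute is 1800 frames and the rest 1798 each; 17504 frames reaches minute 9, so 113 × 18 + 9 × 2 = 2052 labels have been skipped so far.
Adding those back, label number 2049470 + 2052 = 2051522 at 30 labels/s is 68384 s + 2 f = 18 h 59 min 44 s frame 2, i.e. 18:59:44;02.

18:59:44;02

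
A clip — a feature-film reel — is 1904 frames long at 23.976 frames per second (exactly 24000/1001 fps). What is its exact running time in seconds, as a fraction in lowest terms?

Running time = 1904 ÷ (24000/1001) = 1904 × 1001/24000 = 119119/1500 s.

119119/1500 seconds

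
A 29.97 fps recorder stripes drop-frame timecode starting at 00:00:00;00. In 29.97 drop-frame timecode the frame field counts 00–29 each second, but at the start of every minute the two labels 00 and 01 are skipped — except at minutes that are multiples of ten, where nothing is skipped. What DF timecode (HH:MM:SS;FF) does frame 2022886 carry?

18:44:57;00

Ten DF minutes hold 17982 frames, so frame 2022886 lies in block 112 (frames 2013984–2031965) with 8902 frames into that block.
The block's first minute is 1800 frames and the rest 1798 each; 8902 frames reaches minute 4, so 112 × 18 + 4 × 2 = 2024 labels have been skipped so far.
Adding those back, label number 2022886 + 2024 = 2024910 at 30 labels/s is 67497 s + 0 f = 18 h 44 min 57 s frame 0, i.e. 18:44:57;00.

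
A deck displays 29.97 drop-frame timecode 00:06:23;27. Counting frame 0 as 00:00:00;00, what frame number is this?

Complete 10-minute blocks: 0, each 17982 frames → 0.
Remaining 6 whole minutes in the current block: 1800 + 5 × 1798 = 10790 frames.
Within the current minute: 23 × 30 + 27 − 2 = 715 (labels ;00/;01 skipped at this minute). Total = 0 + 10790 + 715 = 11505.

11505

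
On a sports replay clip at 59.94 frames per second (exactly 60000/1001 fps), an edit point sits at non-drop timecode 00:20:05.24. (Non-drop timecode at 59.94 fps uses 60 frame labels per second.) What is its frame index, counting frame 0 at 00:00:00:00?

Total seconds to the label: (0 × 3600 + 20 × 60 + 5) = 1205.
Frame index = 1205 × 60 + 24 = 72324.

72324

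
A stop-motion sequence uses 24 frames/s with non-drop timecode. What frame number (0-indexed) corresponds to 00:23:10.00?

Total seconds to the label: (0 × 3600 + 23 × 60 + 10) = 1390.
Frame index = 1390 × 24 + 0 = 33360.

33360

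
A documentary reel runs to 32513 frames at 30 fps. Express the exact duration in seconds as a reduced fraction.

32513/30 seconds

Running time = 32513 ÷ (30) = 32513 × 1/30 = 32513/30 s.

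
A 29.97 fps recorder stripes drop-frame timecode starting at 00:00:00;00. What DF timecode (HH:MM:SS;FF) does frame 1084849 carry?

10:03:17;25

Ten DF minutes hold 17982 frames, so frame 1084849 lies in block 60 (frames 1078920–1096901) with 5929 frames into that block.
The block's first minute is 1800 frames and the rest 1798 each; 5929 frames reaches minute 3, so 60 × 18 + 3 × 2 = 1086 labels have been skipped so far.
Adding those back, label number 1084849 + 1086 = 1085935 at 30 labels/s is 36197 s + 25 f = 10 h 3 min 17 s frame 25, i.e. 10:03:17;25.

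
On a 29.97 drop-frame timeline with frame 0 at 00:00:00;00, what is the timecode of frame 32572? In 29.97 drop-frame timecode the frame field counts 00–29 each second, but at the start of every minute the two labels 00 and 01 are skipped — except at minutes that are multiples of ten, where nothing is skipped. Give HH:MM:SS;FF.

Each 10-minute DF block holds 10 × 60 × 30 − 9 × 2 = 17982 frames. 32572 ÷ 17982 → 1 full block, remainder 14590.
Within the partial block the first minute is 1800 frames and each further minute 1798, so 8 further minute boundaries passed. Total skipped labels = 18 × 1 + 2 × 8 = 34.
Non-drop label index = 32572 + 34 = 32606; at 30 labels/s that is 00:18:06:26, i.e. DF 00:18:06;26.

00:18:06;26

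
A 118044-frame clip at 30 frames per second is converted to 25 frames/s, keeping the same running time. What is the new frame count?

98370 frames

Target frames = source frames × (target rate / source rate) = 118044 × (25)/(30) = 118044 × 5/6 = 98370.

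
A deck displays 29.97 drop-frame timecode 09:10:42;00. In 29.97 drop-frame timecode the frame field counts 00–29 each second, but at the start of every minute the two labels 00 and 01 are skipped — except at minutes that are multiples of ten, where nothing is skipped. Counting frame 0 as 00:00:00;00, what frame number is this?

990270

Complete 10-minute blocks: 55, each 17982 frames → 989010.
Remaining 0 whole minutes in the current block: 0 frames.
Within the current minute: 42 × 30 + 0 = 1260. Total = 989010 + 0 + 1260 = 990270.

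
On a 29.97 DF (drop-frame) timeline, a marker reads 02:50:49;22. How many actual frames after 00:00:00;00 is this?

307186

As if non-drop at 30 labels/s: (2 × 3600 + 50 × 60 + 49) × 30 + 22 = 307492.
Minute boundaries passed: 170; those not divisible by 10: 170 − 17 = 153; dropped labels = 2 × 153 = 306.
Actual frame index = 307492 − 306 = 307186.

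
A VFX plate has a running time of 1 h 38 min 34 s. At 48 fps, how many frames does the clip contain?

1 h 38 min 34 s = 5914 s.
Frames = 5914 × 48 = 283872.

283872 frames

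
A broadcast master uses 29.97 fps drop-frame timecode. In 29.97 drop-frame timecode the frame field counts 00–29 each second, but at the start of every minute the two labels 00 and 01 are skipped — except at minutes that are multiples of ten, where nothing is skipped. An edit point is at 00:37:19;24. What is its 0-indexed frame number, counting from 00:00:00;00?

Complete 10-minute blocks: 3, each 17982 frames → 53946.
Remaining 7 whole minutes in the current block: 1800 + 6 × 1798 = 12588 frames.
Within the current minute: 19 × 30 + 24 − 2 = 592 (labels ;00/;01 skipped at this minute). Total = 53946 + 12588 + 592 = 67126.

67126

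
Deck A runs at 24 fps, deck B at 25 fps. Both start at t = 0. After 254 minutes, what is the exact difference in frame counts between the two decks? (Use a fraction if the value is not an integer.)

15240 frames

254 min = 15240 s.
A emits 24 × 15240 = 365760 frames; B emits 25 × 15240 = 381000.
Difference = 15240 frames; B is ahead of A.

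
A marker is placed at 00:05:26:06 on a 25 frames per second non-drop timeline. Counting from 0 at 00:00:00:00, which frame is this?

frame 8156

Total seconds to the label: (0 × 3600 + 5 × 60 + 26) = 326.
Frame index = 326 × 25 + 6 = 8156.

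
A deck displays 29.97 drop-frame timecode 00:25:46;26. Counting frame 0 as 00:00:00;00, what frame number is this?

As if non-drop at 30 labels/s: (0 × 3600 + 25 × 60 + 46) × 30 + 26 = 46406.
Minute boundaries passed: 25; those not divisible by 10: 25 − 2 = 23; dropped labels = 2 × 23 = 46.
Actual frame index = 46406 − 46 = 46360.

46360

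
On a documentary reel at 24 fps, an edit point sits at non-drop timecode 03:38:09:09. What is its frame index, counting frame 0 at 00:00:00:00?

Total seconds to the label: (3 × 3600 + 38 × 60 + 9) = 13089.
Frame index = 13089 × 24 + 9 = 314145.

314145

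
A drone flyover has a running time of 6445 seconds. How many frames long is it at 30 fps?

Frames = 6445 × 30 = 193350.

193350 frames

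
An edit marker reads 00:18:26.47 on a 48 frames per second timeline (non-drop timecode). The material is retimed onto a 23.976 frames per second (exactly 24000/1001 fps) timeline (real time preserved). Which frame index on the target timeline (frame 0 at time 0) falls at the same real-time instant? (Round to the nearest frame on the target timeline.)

Source frame index: (0×3600 + 18×60 + 26) × 48 + 47 = 53135.
Real time: 53135 / (48) = 53135/48 s.
Target frame: (53135/48) × (24000/1001) = 26567500/1001 ≈ 26540.959 → 26541.

frame 26541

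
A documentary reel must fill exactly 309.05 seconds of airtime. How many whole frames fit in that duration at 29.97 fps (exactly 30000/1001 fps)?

Frames = 309.05 × 30000/1001 = 1324500/143 ≈ 9262.2378.
Complete frames: 9262.

9262 frames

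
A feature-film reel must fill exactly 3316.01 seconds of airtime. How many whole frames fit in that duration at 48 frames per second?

159168 frames

Frames = 3316.01 × 48 = 3979212/25 ≈ 159168.4800.
Complete frames: 159168.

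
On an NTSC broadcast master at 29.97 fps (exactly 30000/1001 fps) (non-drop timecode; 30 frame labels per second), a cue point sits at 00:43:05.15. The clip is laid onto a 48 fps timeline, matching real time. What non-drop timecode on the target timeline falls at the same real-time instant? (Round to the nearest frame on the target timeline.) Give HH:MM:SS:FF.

00:43:08:04

Source frame index: (0×3600 + 43×60 + 5) × 30 + 15 = 77565.
Real time: 77565 / (30000/1001) = 5176171/2000 s.
Target frame: (5176171/2000) × (48) = 15528513/125 ≈ 124228.104 → 124228.
At 48 labels/s: frame 124228 → 00:43:08:04.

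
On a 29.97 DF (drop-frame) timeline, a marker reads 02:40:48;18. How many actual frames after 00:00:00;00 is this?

Complete 10-minute blocks: 16, each 17982 frames → 287712.
Remaining 0 whole minutes in the current block: 0 frames.
Within the current minute: 48 × 30 + 18 = 1458. Total = 287712 + 0 + 1458 = 289170.

289170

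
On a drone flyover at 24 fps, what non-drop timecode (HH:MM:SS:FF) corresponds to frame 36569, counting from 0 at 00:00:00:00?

36569 ÷ 24 = 1523 full seconds, remainder 17 frames.
1523 s = 0 h 25 min 23 s.
Timecode: 00:25:23:17.

00:25:23:17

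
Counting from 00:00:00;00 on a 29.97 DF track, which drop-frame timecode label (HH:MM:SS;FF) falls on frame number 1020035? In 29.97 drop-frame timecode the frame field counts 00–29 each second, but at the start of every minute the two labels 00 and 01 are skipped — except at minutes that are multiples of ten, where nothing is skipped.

09:27:15;07

Ten DF minutes hold 17982 frames, so frame 1020035 lies in block 56 (frames 1006992–1024973) with 13043 frames into that block.
The block's first minute is 1800 frames and the rest 1798 each; 13043 frames reaches minute 7, so 56 × 18 + 7 × 2 = 1022 labels have been skipped so far.
Adding those back, label number 1020035 + 1022 = 1021057 at 30 labels/s is 34035 s + 7 f = 9 h 27 min 15 s frame 7, i.e. 09:27:15;07.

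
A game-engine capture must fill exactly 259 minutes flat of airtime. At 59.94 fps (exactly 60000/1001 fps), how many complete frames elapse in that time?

931468 frames

259 min = 15540 s.
Frames = 15540 × 60000/1001 = 133200000/143 ≈ 931468.5315.
Complete frames: 931468.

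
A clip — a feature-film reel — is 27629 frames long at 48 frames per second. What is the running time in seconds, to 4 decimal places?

Running time = 27629 × 1/48 = 27629/48 s ≈ 575.6042 s.

575.6042 seconds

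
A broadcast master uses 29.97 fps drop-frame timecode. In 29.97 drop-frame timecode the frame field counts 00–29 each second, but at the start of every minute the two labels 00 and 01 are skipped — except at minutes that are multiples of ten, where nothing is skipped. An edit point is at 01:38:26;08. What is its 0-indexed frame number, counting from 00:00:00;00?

As if non-drop at 30 labels/s: (1 × 3600 + 38 × 60 + 26) × 30 + 8 = 177188.
Minute boundaries passed: 98; those not divisible by 10: 98 − 9 = 89; dropped labels = 2 × 89 = 178.
Actual frame index = 177188 − 178 = 177010.

177010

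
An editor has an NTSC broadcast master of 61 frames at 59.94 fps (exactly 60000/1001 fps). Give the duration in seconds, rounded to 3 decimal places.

Running time = 61 × 1001/60000 = 61061/60000 s ≈ 1.018 s.

1.018 seconds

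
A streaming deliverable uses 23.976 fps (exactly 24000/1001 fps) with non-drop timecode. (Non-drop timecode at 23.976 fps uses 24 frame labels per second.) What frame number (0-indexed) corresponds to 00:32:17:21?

frame 46509

Total seconds to the label: (0 × 3600 + 32 × 60 + 17) = 1937.
Frame index = 1937 × 24 + 21 = 46509.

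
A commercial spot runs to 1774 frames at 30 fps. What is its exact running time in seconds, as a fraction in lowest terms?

Running time = 1774 ÷ (30) = 1774 × 1/30 = 887/15 s.

887/15 seconds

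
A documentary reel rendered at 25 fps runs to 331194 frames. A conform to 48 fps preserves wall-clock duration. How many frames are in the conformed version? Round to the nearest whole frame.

Frames at target rate = 331194 × (48) / (25) = 15897312/25 ≈ 635892.480.
Nearest whole frame: 635892.

635892 frames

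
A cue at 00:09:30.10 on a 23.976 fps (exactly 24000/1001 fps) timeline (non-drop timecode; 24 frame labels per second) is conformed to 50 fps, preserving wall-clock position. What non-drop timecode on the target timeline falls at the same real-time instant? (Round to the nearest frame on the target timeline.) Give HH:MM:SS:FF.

Source frame index: (0×3600 + 9×60 + 30) × 24 + 10 = 13690.
Real time: 13690 / (24000/1001) = 1370369/2400 s.
Target frame: (1370369/2400) × (50) = 1370369/48 ≈ 28549.354 → 28549.
At 50 labels/s: frame 28549 → 00:09:30:49.

00:09:30:49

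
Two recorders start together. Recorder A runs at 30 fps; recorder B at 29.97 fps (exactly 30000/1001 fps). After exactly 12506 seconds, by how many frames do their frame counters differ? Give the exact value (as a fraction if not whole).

A emits 30 × 12506 = 375180 frames; B emits 30000/1001 × 12506 = 28860000/77.
Difference = 28860/77 frames (≈ 374.8052); B is behind A.

28860/77 frames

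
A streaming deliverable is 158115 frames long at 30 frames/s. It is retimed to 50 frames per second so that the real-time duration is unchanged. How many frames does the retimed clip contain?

Target frames = source frames × (target rate / source rate) = 158115 × (50)/(30) = 158115 × 5/3 = 263525.

263525 frames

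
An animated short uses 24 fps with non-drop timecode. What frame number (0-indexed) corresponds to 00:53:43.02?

77354

Total seconds to the label: (0 × 3600 + 53 × 60 + 43) = 3223.
Frame index = 3223 × 24 + 2 = 77354.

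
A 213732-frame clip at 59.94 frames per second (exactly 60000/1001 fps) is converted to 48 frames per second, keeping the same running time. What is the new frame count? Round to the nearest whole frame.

171157 frames

Frames at target rate = 213732 × (48) / (60000/1001) = 106972866/625 ≈ 171156.586.
Nearest whole frame: 171157.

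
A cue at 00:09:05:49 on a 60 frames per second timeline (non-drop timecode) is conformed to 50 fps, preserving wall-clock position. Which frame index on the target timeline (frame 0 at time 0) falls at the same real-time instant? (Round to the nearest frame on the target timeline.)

frame 27291

Source frame index: (0×3600 + 9×60 + 5) × 60 + 49 = 32749.
Real time: 32749 / (60) = 32749/60 s.
Target frame: (32749/60) × (50) = 163745/6 ≈ 27290.833 → 27291.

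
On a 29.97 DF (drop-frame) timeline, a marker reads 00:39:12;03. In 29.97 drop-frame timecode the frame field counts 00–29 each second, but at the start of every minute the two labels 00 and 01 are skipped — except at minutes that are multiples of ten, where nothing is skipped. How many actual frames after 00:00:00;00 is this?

70491

Complete 10-minute blocks: 3, each 17982 frames → 53946.
Remaining 9 whole minutes in the current block: 1800 + 8 × 1798 = 16184 frames.
Within the current minute: 12 × 30 + 3 − 2 = 361 (labels ;00/;01 skipped at this minute). Total = 53946 + 16184 + 361 = 70491.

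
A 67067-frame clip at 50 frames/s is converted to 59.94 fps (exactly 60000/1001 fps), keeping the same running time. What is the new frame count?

80400 frames

Target frames = source frames × (target rate / source rate) = 67067 × (60000/1001)/(50) = 67067 × 1200/1001 = 80400.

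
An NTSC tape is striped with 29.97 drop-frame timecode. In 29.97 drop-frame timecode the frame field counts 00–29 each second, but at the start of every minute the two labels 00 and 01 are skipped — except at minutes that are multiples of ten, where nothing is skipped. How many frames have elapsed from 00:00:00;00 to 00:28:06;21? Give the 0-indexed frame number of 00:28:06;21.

50549

Complete 10-minute blocks: 2, each 17982 frames → 35964.
Remaining 8 whole minutes in the current block: 1800 + 7 × 1798 = 14386 frames.
Within the current minute: 6 × 30 + 21 − 2 = 199 (labels ;00/;01 skipped at this minute). Total = 35964 + 14386 + 199 = 50549.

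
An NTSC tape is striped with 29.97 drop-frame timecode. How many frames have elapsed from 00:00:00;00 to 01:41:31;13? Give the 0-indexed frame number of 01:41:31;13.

182561

Complete 10-minute blocks: 10, each 17982 frames → 179820.
Remaining 1 whole minute in the current block: 1800 + 0 × 1798 = 1800 frames.
Within the current minute: 31 × 30 + 13 − 2 = 941 (labels ;00/;01 skipped at this minute). Total = 179820 + 1800 + 941 = 182561.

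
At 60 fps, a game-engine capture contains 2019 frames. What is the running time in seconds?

33.65 seconds

Running time = 2019 / (60) = 33.65 s.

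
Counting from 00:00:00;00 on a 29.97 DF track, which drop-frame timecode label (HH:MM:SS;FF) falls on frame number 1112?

00:00:37;02

Ten DF minutes hold 17982 frames, so frame 1112 lies in block 0 (frames 0–17981) with 1112 frames into that block.
The block's first minute is 1800 frames and the rest 1798 each; 1112 frames reaches minute 0, so 0 × 18 + 0 × 2 = 0 labels have been skipped so far.
Adding those back, label number 1112 + 0 = 1112 at 30 labels/s is 37 s + 2 f = 0 h 0 min 37 s frame 2, i.e. 00:00:37;02.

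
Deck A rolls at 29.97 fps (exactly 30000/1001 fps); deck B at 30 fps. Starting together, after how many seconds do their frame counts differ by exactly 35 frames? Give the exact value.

7007/6 seconds

The gap grows by |30 − 30000/1001| = 30/1001 frames per second.
Time for a 35-frame gap: 35 ÷ (30/1001) = 7007/6 s.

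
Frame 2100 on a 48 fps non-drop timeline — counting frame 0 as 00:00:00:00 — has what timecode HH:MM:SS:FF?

00:00:43:36

2100 ÷ 48 = 43 full seconds, remainder 36 frames.
43 s = 0 h 0 min 43 s.
Timecode: 00:00:43:36.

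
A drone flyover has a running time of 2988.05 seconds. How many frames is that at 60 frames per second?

Frames = 2988.05 × 60 = 179283.

179283 frames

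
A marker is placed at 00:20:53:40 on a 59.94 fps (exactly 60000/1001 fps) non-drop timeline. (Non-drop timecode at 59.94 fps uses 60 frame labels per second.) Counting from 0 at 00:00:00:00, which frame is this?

Total seconds to the label: (0 × 3600 + 20 × 60 + 53) = 1253.
Frame index = 1253 × 60 + 40 = 75220.

75220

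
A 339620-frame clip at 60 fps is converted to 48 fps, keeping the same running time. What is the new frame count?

271696 frames

Target frames = source frames × (target rate / source rate) = 339620 × (48)/(60) = 339620 × 4/5 = 271696.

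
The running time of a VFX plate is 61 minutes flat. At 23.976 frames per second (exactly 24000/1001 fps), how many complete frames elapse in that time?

61 min = 3660 s.
Frames = 3660 × 24000/1001 = 87840000/1001 ≈ 87752.2478.
Complete frames: 87752.

87752 frames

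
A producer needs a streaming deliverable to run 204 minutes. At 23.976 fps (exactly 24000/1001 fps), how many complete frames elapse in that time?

293466 frames

204 min = 12240 s.
Frames = 12240 × 24000/1001 = 293760000/1001 ≈ 293466.5335.
Complete frames: 293466.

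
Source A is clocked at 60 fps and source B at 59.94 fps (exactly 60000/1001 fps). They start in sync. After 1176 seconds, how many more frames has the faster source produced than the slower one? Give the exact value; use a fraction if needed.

10080/143 frames

A emits 60 × 1176 = 70560 frames; B emits 60000/1001 × 1176 = 10080000/143.
Difference = 10080/143 frames (≈ 70.4895); B is behind A.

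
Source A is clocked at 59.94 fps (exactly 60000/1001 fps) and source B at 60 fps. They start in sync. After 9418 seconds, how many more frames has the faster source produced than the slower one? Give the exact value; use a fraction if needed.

A emits 60000/1001 × 9418 = 565080000/1001 frames; B emits 60 × 9418 = 565080.
Difference = 565080/1001 frames (≈ 564.5155); B is ahead of A.

565080/1001 frames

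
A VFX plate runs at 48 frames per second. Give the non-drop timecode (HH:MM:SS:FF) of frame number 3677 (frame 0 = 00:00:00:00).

00:01:16:29

3677 ÷ 48 = 76 full seconds, remainder 29 frames.
76 s = 0 h 1 min 16 s.
Timecode: 00:01:16:29.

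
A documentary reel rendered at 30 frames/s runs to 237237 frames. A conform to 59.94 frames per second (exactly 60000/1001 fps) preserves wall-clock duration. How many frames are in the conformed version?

474000 frames

Target frames = source frames × (target rate / source rate) = 237237 × (60000/1001)/(30) = 237237 × 2000/1001 = 474000.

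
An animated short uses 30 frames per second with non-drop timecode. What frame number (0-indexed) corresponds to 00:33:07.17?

frame 59627

Total seconds to the label: (0 × 3600 + 33 × 60 + 7) = 1987.
Frame index = 1987 × 30 + 17 = 59627.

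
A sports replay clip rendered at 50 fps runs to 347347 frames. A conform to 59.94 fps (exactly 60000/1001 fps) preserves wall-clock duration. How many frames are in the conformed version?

Target frames = source frames × (target rate / source rate) = 347347 × (60000/1001)/(50) = 347347 × 1200/1001 = 416400.

416400 frames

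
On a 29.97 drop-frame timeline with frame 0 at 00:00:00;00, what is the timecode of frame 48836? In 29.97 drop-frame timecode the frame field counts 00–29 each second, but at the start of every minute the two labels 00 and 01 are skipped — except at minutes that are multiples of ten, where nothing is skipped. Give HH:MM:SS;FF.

Each 10-minute DF block holds 10 × 60 × 30 − 9 × 2 = 17982 frames. 48836 ÷ 17982 → 2 full blocks, remainder 12872.
Within the partial block the first minute is 1800 frames and each further minute 1798, so 7 further minute boundaries passed. Total skipped labels = 18 × 2 + 2 × 7 = 50.
Non-drop label index = 48836 + 50 = 48886; at 30 labels/s that is 00:27:09:16, i.e. DF 00:27:09;16.

00:27:09;16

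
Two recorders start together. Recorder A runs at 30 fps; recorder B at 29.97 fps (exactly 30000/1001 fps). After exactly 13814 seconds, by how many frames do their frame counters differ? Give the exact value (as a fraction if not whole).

414420/1001 frames

A emits 30 × 13814 = 414420 frames; B emits 30000/1001 × 13814 = 414420000/1001.
Difference = 414420/1001 frames (≈ 414.0060); B is behind A.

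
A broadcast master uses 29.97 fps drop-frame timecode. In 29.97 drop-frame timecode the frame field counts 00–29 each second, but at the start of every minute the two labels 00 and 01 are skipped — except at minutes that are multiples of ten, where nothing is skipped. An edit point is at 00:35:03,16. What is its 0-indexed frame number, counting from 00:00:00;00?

As if non-drop at 30 labels/s: (0 × 3600 + 35 × 60 + 3) × 30 + 16 = 63106.
Minute boundaries passed: 35; those not divisible by 10: 35 − 3 = 32; dropped labels = 2 × 32 = 64.
Actual frame index = 63106 − 64 = 63042.

63042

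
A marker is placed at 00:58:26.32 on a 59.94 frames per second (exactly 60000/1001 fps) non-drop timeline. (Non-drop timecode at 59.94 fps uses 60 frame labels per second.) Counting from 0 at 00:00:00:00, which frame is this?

frame 210392

Total seconds to the label: (0 × 3600 + 58 × 60 + 26) = 3506.
Frame index = 3506 × 60 + 32 = 210392.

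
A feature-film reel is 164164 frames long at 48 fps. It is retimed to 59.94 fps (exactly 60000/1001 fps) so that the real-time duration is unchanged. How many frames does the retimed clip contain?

205000 frames

Target frames = source frames × (target rate / source rate) = 164164 × (60000/1001)/(48) = 164164 × 1250/1001 = 205000.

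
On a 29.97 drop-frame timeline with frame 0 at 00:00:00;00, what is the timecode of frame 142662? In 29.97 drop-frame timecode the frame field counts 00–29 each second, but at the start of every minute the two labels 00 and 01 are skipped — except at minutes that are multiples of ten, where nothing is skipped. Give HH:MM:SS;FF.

01:19:20;06

Ten DF minutes hold 17982 frames, so frame 142662 lies in block 7 (frames 125874–143855) with 16788 frames into that block.
The block's first minute is 1800 frames and the rest 1798 each; 16788 frames reaches minute 9, so 7 × 18 + 9 × 2 = 144 labels have been skipped so far.
Adding those back, label number 142662 + 144 = 142806 at 30 labels/s is 4760 s + 6 f = 1 h 19 min 20 s frame 6, i.e. 01:19:20;06.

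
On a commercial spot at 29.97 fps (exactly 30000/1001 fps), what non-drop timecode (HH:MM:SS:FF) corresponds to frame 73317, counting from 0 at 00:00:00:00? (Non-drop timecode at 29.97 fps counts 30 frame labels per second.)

73317 ÷ 30 = 2443 full seconds, remainder 27 frames.
2443 s = 0 h 40 min 43 s.
Timecode: 00:40:43:27.

00:40:43:27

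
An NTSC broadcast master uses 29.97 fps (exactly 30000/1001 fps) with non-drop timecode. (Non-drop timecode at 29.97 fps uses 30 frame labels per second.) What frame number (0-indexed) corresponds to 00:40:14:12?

Total seconds to the label: (0 × 3600 + 40 × 60 + 14) = 2414.
Frame index = 2414 × 30 + 12 = 72432.

frame 72432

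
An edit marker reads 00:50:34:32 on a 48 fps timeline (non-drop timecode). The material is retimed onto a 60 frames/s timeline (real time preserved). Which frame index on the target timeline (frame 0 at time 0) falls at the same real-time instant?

frame 182080

Source frame index: (0×3600 + 50×60 + 34) × 48 + 32 = 145664.
Real time: 145664 / (48) = 9104/3 s.
Target frame: (9104/3) × (60) = 182080.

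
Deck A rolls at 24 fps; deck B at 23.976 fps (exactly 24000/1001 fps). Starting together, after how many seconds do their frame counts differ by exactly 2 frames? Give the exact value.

The gap grows by |24000/1001 − 24| = 24/1001 frames per second.
Time for a 2-frame gap: 2 ÷ (24/1001) = 1001/12 s.

1001/12 seconds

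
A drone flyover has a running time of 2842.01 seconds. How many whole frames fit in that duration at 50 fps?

Frames = 2842.01 × 50 = 284201/2 ≈ 142100.5000.
Complete frames: 142100.

142100 frames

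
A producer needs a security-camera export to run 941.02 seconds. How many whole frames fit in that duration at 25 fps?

23525 frames

Frames = 941.02 × 25 = 47051/2 ≈ 23525.5000.
Complete frames: 23525.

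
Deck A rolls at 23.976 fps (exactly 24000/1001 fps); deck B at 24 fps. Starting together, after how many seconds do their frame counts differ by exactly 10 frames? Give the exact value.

The gap grows by |24 − 24000/1001| = 24/1001 frames per second.
Time for a 10-frame gap: 10 ÷ (24/1001) = 5005/12 s.

5005/12 seconds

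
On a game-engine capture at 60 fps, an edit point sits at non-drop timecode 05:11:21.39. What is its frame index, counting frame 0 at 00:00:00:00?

frame 1120899

Total seconds to the label: (5 × 3600 + 11 × 60 + 21) = 18681.
Frame index = 18681 × 60 + 39 = 1120899.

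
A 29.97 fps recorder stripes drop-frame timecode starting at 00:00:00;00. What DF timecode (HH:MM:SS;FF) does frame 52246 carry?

Ten DF minutes hold 17982 frames, so frame 52246 lies in block 2 (frames 35964–53945) with 16282 frames into that block.
The block's first minute is 1800 frames and the rest 1798 each; 16282 frames reaches minute 9, so 2 × 18 + 9 × 2 = 54 labels have been skipped so far.
Adding those back, label number 52246 + 54 = 52300 at 30 labels/s is 1743 s + 10 f = 0 h 29 min 3 s frame 10, i.e. 00:29:03;10.

00:29:03;10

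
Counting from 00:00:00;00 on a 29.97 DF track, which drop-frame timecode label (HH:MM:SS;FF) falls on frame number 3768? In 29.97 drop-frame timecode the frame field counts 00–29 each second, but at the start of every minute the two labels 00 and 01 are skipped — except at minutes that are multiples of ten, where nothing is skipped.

00:02:05;22

Each 10-minute DF block holds 10 × 60 × 30 − 9 × 2 = 17982 frames. 3768 ÷ 17982 → 0 full blocks, remainder 3768.
Within the partial block the first minute is 1800 frames and each further minute 1798, so 2 further minute boundaries passed. Total skipped labels = 18 × 0 + 2 × 2 = 4.
Non-drop label index = 3768 + 4 = 3772; at 30 labels/s that is 00:02:05:22, i.e. DF 00:02:05;22.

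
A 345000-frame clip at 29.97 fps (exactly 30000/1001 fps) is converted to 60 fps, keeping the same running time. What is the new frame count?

Target frames = source frames × (target rate / source rate) = 345000 × (60)/(30000/1001) = 345000 × 1001/500 = 690690.

690690 frames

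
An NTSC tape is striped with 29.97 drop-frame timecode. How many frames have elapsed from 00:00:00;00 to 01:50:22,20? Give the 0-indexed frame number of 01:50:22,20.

198482

Complete 10-minute blocks: 11, each 17982 frames → 197802.
Remaining 0 whole minutes in the current block: 0 frames.
Within the current minute: 22 × 30 + 20 = 680. Total = 197802 + 0 + 680 = 198482.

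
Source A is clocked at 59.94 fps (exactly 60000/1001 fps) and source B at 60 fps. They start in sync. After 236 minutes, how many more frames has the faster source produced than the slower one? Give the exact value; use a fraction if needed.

849600/1001 frames

236 min = 14160 s.
A emits 60000/1001 × 14160 = 849600000/1001 frames; B emits 60 × 14160 = 849600.
Difference = 849600/1001 frames (≈ 848.7512); B is ahead of A.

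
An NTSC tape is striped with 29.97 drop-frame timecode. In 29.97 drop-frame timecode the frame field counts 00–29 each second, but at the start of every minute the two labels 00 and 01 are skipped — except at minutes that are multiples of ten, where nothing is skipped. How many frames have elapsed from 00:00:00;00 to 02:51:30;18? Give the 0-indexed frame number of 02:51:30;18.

308410

Complete 10-minute blocks: 17, each 17982 frames → 305694.
Remaining 1 whole minute in the current block: 1800 + 0 × 1798 = 1800 frames.
Within the current minute: 30 × 30 + 18 − 2 = 916 (labels ;00/;01 skipped at this minute). Total = 305694 + 1800 + 916 = 308410.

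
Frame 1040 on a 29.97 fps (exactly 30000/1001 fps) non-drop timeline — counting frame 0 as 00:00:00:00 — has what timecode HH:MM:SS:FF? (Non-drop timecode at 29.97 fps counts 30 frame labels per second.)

00:00:34:20

1040 ÷ 30 = 34 full seconds, remainder 20 frames.
34 s = 0 h 0 min 34 s.
Timecode: 00:00:34:20.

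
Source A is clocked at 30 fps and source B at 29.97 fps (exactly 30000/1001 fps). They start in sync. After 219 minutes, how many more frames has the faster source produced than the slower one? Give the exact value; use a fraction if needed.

394200/1001 frames

219 min = 13140 s.
A emits 30 × 13140 = 394200 frames; B emits 30000/1001 × 13140 = 394200000/1001.
Difference = 394200/1001 frames (≈ 393.8062); B is behind A.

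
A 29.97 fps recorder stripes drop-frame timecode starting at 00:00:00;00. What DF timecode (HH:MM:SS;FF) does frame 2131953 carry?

19:45:36;07

Ten DF minutes hold 17982 frames, so frame 2131953 lies in block 118 (frames 2121876–2139857) with 10077 frames into that block.
The block's first minute is 1800 frames and the rest 1798 each; 10077 frames reaches minute 5, so 118 × 18 + 5 × 2 = 2134 labels have been skipped so far.
Adding those back, label number 2131953 + 2134 = 2134087 at 30 labels/s is 71136 s + 7 f = 19 h 45 min 36 s frame 7, i.e. 19:45:36;07.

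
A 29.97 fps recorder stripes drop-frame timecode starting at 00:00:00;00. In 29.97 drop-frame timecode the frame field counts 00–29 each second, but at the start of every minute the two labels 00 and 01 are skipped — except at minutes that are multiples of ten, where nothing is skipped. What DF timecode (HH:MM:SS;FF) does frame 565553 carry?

Each 10-minute DF block holds 10 × 60 × 30 − 9 × 2 = 17982 frames. 565553 ÷ 17982 → 31 full blocks, remainder 8111.
Within the partial block the first minute is 1800 frames and each further minute 1798, so 4 further minute boundaries passed. Total skipped labels = 18 × 31 + 2 × 4 = 566.
Non-drop label index = 565553 + 566 = 566119; at 30 labels/s that is 05:14:30:19, i.e. DF 05:14:30;19.

05:14:30;19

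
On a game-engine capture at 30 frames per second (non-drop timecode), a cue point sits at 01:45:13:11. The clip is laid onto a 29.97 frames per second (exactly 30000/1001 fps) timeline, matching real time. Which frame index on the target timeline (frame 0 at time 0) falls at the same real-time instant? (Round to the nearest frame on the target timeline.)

Source frame index: (1×3600 + 45×60 + 13) × 30 + 11 = 189401.
Real time: 189401 / (30) = 189401/30 s.
Target frame: (189401/30) × (30000/1001) = 189401000/1001 ≈ 189211.788 → 189212.

frame 189212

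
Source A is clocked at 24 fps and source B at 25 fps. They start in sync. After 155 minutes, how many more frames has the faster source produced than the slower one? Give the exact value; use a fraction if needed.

155 min = 9300 s.
A emits 24 × 9300 = 223200 frames; B emits 25 × 9300 = 232500.
Difference = 9300 frames; B is ahead of A.

9300 frames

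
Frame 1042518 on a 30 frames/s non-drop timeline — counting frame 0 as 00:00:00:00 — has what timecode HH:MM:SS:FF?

09:39:10:18

1042518 ÷ 30 = 34750 full seconds, remainder 18 frames.
34750 s = 9 h 39 min 10 s.
Timecode: 09:39:10:18.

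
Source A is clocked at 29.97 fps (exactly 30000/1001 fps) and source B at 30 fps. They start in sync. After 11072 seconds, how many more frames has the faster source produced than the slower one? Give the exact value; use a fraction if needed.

332160/1001 frames

A emits 30000/1001 × 11072 = 332160000/1001 frames; B emits 30 × 11072 = 332160.
Difference = 332160/1001 frames (≈ 331.8282); B is ahead of A.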